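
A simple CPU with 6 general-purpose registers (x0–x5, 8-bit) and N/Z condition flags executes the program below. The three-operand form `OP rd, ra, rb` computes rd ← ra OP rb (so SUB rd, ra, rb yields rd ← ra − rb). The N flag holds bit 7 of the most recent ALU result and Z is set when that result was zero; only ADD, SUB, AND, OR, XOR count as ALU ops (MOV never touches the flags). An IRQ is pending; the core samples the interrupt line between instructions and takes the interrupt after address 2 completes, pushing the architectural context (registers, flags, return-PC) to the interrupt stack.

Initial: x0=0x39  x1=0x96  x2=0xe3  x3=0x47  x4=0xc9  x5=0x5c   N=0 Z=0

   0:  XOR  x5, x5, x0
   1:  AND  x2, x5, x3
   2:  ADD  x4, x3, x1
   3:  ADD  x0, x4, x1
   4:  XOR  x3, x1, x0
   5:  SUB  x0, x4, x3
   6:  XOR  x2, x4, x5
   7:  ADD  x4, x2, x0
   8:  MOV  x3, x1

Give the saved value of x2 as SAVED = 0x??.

after  0: x0=0x39 x1=0x96 x2=0xe3 x3=0x47 x4=0xc9 x5=0x65  N=0 Z=0
after  1: x0=0x39 x1=0x96 x2=0x45 x3=0x47 x4=0xc9 x5=0x65  N=0 Z=0
after  2: x0=0x39 x1=0x96 x2=0x45 x3=0x47 x4=0xdd x5=0x65  N=1 Z=0
-- IRQ taken; context saved, return-PC = 3 --

SAVED = 0x45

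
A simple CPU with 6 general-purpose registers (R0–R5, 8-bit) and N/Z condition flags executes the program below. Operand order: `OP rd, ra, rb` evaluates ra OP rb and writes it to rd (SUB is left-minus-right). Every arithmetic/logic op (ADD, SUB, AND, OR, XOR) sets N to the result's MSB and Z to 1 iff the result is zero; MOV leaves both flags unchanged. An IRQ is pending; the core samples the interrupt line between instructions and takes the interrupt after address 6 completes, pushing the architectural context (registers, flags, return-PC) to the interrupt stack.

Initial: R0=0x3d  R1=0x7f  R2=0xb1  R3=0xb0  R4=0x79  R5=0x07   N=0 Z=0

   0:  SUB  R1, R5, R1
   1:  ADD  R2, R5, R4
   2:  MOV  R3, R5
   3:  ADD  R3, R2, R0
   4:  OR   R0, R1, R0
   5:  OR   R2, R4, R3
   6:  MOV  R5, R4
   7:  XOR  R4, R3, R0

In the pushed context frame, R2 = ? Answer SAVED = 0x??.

SAVED = 0xfd

after  0: R0=0x3d R1=0x88 R2=0xb1 R3=0xb0 R4=0x79 R5=0x07  N=1 Z=0
after  1: R0=0x3d R1=0x88 R2=0x80 R3=0xb0 R4=0x79 R5=0x07  N=1 Z=0
after  2: R0=0x3d R1=0x88 R2=0x80 R3=0x07 R4=0x79 R5=0x07  N=1 Z=0
after  3: R0=0x3d R1=0x88 R2=0x80 R3=0xbd R4=0x79 R5=0x07  N=1 Z=0
after  4: R0=0xbd R1=0x88 R2=0x80 R3=0xbd R4=0x79 R5=0x07  N=1 Z=0
after  5: R0=0xbd R1=0x88 R2=0xfd R3=0xbd R4=0x79 R5=0x07  N=1 Z=0
after  6: R0=0xbd R1=0x88 R2=0xfd R3=0xbd R4=0x79 R5=0x79  N=1 Z=0
-- IRQ taken; context saved, return-PC = 7 --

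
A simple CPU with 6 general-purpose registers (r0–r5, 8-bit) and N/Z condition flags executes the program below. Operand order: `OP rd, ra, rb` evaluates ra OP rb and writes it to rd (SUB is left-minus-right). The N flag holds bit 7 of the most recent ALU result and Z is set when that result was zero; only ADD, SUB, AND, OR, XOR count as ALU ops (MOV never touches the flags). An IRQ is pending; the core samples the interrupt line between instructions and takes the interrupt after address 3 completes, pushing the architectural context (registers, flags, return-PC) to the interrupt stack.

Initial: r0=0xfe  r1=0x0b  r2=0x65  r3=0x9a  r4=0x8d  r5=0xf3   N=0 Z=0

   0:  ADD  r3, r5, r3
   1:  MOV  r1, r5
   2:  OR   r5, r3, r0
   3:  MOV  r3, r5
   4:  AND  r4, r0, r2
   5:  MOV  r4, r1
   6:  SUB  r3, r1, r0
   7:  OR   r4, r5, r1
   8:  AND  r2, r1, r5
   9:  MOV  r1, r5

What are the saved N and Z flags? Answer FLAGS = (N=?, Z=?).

FLAGS = (N=1, Z=0)

after  0: r0=0xfe r1=0x0b r2=0x65 r3=0x8d r4=0x8d r5=0xf3  N=1 Z=0
after  1: r0=0xfe r1=0xf3 r2=0x65 r3=0x8d r4=0x8d r5=0xf3  N=1 Z=0
after  2: r0=0xfe r1=0xf3 r2=0x65 r3=0x8d r4=0x8d r5=0xff  N=1 Z=0
after  3: r0=0xfe r1=0xf3 r2=0x65 r3=0xff r4=0x8d r5=0xff  N=1 Z=0
-- IRQ taken; context saved, return-PC = 4 --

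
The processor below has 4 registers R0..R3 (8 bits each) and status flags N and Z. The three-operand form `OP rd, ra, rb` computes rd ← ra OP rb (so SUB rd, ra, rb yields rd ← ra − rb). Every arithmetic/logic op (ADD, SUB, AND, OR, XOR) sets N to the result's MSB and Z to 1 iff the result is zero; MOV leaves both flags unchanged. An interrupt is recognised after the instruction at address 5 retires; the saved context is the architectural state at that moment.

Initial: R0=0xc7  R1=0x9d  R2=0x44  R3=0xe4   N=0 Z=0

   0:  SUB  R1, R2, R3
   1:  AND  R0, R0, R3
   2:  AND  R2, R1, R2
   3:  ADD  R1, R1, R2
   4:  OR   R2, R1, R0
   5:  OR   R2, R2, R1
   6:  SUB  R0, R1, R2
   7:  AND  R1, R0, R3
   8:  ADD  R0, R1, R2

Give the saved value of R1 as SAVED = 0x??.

SAVED = 0xa0

after  0: R0=0xc7 R1=0x60 R2=0x44 R3=0xe4  N=0 Z=0
after  1: R0=0xc4 R1=0x60 R2=0x44 R3=0xe4  N=1 Z=0
after  2: R0=0xc4 R1=0x60 R2=0x40 R3=0xe4  N=0 Z=0
after  3: R0=0xc4 R1=0xa0 R2=0x40 R3=0xe4  N=1 Z=0
after  4: R0=0xc4 R1=0xa0 R2=0xe4 R3=0xe4  N=1 Z=0
after  5: R0=0xc4 R1=0xa0 R2=0xe4 R3=0xe4  N=1 Z=0
-- IRQ taken; context saved, return-PC = 6 --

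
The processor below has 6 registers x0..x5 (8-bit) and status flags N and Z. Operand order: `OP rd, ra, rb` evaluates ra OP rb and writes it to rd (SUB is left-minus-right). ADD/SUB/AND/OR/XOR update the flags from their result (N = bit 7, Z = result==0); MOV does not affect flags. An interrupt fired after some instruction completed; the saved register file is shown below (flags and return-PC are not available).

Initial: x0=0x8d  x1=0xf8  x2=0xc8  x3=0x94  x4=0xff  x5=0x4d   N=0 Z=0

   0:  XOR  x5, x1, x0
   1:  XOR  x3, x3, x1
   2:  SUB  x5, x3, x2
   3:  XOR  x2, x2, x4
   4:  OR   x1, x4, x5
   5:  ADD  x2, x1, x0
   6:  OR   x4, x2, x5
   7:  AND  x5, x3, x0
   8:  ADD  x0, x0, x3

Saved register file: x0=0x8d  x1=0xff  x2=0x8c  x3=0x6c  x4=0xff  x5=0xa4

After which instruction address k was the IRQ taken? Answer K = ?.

after  0: x0=0x8d x1=0xf8 x2=0xc8 x3=0x94 x4=0xff x5=0x75  N=0 Z=0
after  1: x0=0x8d x1=0xf8 x2=0xc8 x3=0x6c x4=0xff x5=0x75  N=0 Z=0
after  2: x0=0x8d x1=0xf8 x2=0xc8 x3=0x6c x4=0xff x5=0xa4  N=1 Z=0
after  3: x0=0x8d x1=0xf8 x2=0x37 x3=0x6c x4=0xff x5=0xa4  N=0 Z=0
after  4: x0=0x8d x1=0xff x2=0x37 x3=0x6c x4=0xff x5=0xa4  N=1 Z=0
after  5: x0=0x8d x1=0xff x2=0x8c x3=0x6c x4=0xff x5=0xa4  N=1 Z=0
-- IRQ taken; context saved, return-PC = 6 --

K = 5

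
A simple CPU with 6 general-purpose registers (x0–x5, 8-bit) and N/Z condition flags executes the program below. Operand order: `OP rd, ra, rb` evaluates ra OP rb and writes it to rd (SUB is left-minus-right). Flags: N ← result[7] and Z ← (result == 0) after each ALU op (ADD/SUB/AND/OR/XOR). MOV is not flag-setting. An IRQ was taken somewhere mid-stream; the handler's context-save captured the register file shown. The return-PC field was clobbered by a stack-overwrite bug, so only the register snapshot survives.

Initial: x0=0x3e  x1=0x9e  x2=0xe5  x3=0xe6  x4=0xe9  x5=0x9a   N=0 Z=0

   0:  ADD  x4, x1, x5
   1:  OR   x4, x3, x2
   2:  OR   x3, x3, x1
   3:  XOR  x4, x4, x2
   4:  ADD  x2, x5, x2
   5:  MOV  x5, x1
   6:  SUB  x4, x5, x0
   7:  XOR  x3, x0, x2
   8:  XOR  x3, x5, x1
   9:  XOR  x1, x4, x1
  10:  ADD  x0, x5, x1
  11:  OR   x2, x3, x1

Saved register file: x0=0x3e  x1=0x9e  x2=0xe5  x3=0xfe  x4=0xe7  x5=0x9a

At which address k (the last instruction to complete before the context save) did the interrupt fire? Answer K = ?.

K = 2

after  0: x0=0x3e x1=0x9e x2=0xe5 x3=0xe6 x4=0x38 x5=0x9a  N=0 Z=0
after  1: x0=0x3e x1=0x9e x2=0xe5 x3=0xe6 x4=0xe7 x5=0x9a  N=1 Z=0
after  2: x0=0x3e x1=0x9e x2=0xe5 x3=0xfe x4=0xe7 x5=0x9a  N=1 Z=0
-- IRQ taken; context saved, return-PC = 3 --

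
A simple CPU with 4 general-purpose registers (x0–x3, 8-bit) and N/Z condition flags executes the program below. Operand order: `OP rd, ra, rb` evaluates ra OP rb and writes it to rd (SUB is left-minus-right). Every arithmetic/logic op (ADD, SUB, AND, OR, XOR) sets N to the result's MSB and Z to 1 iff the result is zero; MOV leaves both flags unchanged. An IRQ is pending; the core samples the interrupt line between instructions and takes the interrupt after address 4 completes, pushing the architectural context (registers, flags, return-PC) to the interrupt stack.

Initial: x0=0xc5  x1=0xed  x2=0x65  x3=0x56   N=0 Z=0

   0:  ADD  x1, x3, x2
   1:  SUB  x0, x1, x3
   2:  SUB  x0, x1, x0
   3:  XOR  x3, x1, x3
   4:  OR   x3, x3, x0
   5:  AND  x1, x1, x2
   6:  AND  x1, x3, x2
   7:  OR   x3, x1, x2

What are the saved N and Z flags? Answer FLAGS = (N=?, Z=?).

after  0: x0=0xc5 x1=0xbb x2=0x65 x3=0x56  N=1 Z=0
after  1: x0=0x65 x1=0xbb x2=0x65 x3=0x56  N=0 Z=0
after  2: x0=0x56 x1=0xbb x2=0x65 x3=0x56  N=0 Z=0
after  3: x0=0x56 x1=0xbb x2=0x65 x3=0xed  N=1 Z=0
after  4: x0=0x56 x1=0xbb x2=0x65 x3=0xff  N=1 Z=0
-- IRQ taken; context saved, return-PC = 5 --

FLAGS = (N=1, Z=0)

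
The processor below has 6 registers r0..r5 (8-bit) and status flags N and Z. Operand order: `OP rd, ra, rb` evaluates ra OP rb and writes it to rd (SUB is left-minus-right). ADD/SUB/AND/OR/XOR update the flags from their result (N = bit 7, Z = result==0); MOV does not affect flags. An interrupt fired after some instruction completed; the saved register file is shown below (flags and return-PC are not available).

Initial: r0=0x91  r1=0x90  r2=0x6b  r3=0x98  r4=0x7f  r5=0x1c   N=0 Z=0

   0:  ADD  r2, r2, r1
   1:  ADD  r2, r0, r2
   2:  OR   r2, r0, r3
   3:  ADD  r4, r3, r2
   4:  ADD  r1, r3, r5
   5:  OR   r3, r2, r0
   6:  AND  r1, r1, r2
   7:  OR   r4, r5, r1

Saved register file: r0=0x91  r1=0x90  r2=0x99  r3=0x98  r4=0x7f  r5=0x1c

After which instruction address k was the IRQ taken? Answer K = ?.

after  0: r0=0x91 r1=0x90 r2=0xfb r3=0x98 r4=0x7f r5=0x1c  N=1 Z=0
after  1: r0=0x91 r1=0x90 r2=0x8c r3=0x98 r4=0x7f r5=0x1c  N=1 Z=0
after  2: r0=0x91 r1=0x90 r2=0x99 r3=0x98 r4=0x7f r5=0x1c  N=1 Z=0
-- IRQ taken; context saved, return-PC = 3 --

K = 2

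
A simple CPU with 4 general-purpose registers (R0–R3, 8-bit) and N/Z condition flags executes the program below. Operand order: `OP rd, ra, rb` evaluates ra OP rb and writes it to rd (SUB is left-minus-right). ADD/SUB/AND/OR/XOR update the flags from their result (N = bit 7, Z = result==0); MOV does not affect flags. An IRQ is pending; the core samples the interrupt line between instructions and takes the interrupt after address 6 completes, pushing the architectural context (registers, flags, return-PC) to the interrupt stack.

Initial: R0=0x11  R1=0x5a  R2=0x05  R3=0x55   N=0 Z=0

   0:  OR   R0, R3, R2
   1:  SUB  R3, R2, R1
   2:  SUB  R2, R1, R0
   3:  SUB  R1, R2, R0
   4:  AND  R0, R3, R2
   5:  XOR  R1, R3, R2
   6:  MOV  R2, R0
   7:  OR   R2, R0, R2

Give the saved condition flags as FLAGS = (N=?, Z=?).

FLAGS = (N=1, Z=0)

after  0: R0=0x55 R1=0x5a R2=0x05 R3=0x55  N=0 Z=0
after  1: R0=0x55 R1=0x5a R2=0x05 R3=0xab  N=1 Z=0
after  2: R0=0x55 R1=0x5a R2=0x05 R3=0xab  N=0 Z=0
after  3: R0=0x55 R1=0xb0 R2=0x05 R3=0xab  N=1 Z=0
after  4: R0=0x01 R1=0xb0 R2=0x05 R3=0xab  N=0 Z=0
after  5: R0=0x01 R1=0xae R2=0x05 R3=0xab  N=1 Z=0
after  6: R0=0x01 R1=0xae R2=0x01 R3=0xab  N=1 Z=0
-- IRQ taken; context saved, return-PC = 7 --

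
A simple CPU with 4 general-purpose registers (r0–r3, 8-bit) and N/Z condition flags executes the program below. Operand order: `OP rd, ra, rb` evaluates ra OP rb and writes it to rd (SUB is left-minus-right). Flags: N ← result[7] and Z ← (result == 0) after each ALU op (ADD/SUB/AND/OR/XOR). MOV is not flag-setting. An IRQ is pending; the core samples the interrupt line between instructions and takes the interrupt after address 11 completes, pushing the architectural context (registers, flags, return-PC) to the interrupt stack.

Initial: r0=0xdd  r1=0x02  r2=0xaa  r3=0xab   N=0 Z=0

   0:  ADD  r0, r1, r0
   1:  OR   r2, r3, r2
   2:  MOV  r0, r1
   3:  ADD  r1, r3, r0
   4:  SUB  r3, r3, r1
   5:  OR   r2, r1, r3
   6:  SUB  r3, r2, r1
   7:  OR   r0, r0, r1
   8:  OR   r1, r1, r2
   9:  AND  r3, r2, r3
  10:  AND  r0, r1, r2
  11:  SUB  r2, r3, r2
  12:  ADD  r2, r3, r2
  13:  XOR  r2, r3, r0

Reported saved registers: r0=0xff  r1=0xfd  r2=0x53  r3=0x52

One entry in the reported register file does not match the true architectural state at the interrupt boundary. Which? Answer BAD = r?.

BAD = r1

after  0: r0=0xdf r1=0x02 r2=0xaa r3=0xab  N=1 Z=0
after  1: r0=0xdf r1=0x02 r2=0xab r3=0xab  N=1 Z=0
after  2: r0=0x02 r1=0x02 r2=0xab r3=0xab  N=1 Z=0
after  3: r0=0x02 r1=0xad r2=0xab r3=0xab  N=1 Z=0
after  4: r0=0x02 r1=0xad r2=0xab r3=0xfe  N=1 Z=0
after  5: r0=0x02 r1=0xad r2=0xff r3=0xfe  N=1 Z=0
after  6: r0=0x02 r1=0xad r2=0xff r3=0x52  N=0 Z=0
after  7: r0=0xaf r1=0xad r2=0xff r3=0x52  N=1 Z=0
after  8: r0=0xaf r1=0xff r2=0xff r3=0x52  N=1 Z=0
after  9: r0=0xaf r1=0xff r2=0xff r3=0x52  N=0 Z=0
after 10: r0=0xff r1=0xff r2=0xff r3=0x52  N=1 Z=0
after 11: r0=0xff r1=0xff r2=0x53 r3=0x52  N=0 Z=0
-- IRQ taken; context saved, return-PC = 12 --
mismatch: r1: reported 0xfd vs actual 0xff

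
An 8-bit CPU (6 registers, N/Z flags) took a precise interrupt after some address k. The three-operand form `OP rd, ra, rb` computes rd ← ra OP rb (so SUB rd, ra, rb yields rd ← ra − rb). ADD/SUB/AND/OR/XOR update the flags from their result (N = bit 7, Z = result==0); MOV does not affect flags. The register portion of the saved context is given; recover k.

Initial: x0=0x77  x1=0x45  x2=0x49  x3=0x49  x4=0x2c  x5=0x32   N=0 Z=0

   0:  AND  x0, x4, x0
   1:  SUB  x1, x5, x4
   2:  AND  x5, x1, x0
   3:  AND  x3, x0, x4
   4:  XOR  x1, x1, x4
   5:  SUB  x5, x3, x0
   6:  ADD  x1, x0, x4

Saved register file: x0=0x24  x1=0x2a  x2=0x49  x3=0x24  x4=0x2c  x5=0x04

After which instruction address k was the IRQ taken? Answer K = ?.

K = 4

after  0: x0=0x24 x1=0x45 x2=0x49 x3=0x49 x4=0x2c x5=0x32  N=0 Z=0
after  1: x0=0x24 x1=0x06 x2=0x49 x3=0x49 x4=0x2c x5=0x32  N=0 Z=0
after  2: x0=0x24 x1=0x06 x2=0x49 x3=0x49 x4=0x2c x5=0x04  N=0 Z=0
after  3: x0=0x24 x1=0x06 x2=0x49 x3=0x24 x4=0x2c x5=0x04  N=0 Z=0
after  4: x0=0x24 x1=0x2a x2=0x49 x3=0x24 x4=0x2c x5=0x04  N=0 Z=0
-- IRQ taken; context saved, return-PC = 5 --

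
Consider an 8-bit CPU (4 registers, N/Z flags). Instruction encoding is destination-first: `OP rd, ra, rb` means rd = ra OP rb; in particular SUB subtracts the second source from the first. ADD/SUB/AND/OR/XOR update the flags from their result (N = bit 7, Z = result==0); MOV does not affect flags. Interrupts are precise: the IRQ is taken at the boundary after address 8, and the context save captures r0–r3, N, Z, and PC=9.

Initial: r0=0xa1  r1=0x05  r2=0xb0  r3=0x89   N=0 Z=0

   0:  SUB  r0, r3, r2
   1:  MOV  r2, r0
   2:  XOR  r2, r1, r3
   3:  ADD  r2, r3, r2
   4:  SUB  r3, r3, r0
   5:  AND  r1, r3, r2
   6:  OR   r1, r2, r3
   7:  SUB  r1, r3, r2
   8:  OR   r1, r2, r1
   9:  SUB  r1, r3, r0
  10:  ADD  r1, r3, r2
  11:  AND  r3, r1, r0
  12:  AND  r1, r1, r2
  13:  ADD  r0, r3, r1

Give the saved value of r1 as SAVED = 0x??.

SAVED = 0x9f

after  0: r0=0xd9 r1=0x05 r2=0xb0 r3=0x89  N=1 Z=0
after  1: r0=0xd9 r1=0x05 r2=0xd9 r3=0x89  N=1 Z=0
after  2: r0=0xd9 r1=0x05 r2=0x8c r3=0x89  N=1 Z=0
after  3: r0=0xd9 r1=0x05 r2=0x15 r3=0x89  N=0 Z=0
after  4: r0=0xd9 r1=0x05 r2=0x15 r3=0xb0  N=1 Z=0
after  5: r0=0xd9 r1=0x10 r2=0x15 r3=0xb0  N=0 Z=0
after  6: r0=0xd9 r1=0xb5 r2=0x15 r3=0xb0  N=1 Z=0
after  7: r0=0xd9 r1=0x9b r2=0x15 r3=0xb0  N=1 Z=0
after  8: r0=0xd9 r1=0x9f r2=0x15 r3=0xb0  N=1 Z=0
-- IRQ taken; context saved, return-PC = 9 --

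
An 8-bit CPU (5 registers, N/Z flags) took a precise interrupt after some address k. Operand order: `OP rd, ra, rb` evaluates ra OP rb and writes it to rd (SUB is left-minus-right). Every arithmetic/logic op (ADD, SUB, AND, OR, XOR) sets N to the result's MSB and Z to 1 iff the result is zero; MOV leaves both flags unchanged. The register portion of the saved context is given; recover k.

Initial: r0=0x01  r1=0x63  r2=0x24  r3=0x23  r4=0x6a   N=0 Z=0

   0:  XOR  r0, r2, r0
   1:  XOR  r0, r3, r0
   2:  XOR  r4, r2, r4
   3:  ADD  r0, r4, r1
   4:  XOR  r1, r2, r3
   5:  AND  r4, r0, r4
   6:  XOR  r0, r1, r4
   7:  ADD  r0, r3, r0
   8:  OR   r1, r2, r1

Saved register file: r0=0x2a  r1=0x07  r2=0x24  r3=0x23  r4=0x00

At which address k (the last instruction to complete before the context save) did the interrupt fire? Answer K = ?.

K = 7

after  0: r0=0x25 r1=0x63 r2=0x24 r3=0x23 r4=0x6a  N=0 Z=0
after  1: r0=0x06 r1=0x63 r2=0x24 r3=0x23 r4=0x6a  N=0 Z=0
after  2: r0=0x06 r1=0x63 r2=0x24 r3=0x23 r4=0x4e  N=0 Z=0
after  3: r0=0xb1 r1=0x63 r2=0x24 r3=0x23 r4=0x4e  N=1 Z=0
after  4: r0=0xb1 r1=0x07 r2=0x24 r3=0x23 r4=0x4e  N=0 Z=0
after  5: r0=0xb1 r1=0x07 r2=0x24 r3=0x23 r4=0x00  N=0 Z=1
after  6: r0=0x07 r1=0x07 r2=0x24 r3=0x23 r4=0x00  N=0 Z=0
after  7: r0=0x2a r1=0x07 r2=0x24 r3=0x23 r4=0x00  N=0 Z=0
-- IRQ taken; context saved, return-PC = 8 --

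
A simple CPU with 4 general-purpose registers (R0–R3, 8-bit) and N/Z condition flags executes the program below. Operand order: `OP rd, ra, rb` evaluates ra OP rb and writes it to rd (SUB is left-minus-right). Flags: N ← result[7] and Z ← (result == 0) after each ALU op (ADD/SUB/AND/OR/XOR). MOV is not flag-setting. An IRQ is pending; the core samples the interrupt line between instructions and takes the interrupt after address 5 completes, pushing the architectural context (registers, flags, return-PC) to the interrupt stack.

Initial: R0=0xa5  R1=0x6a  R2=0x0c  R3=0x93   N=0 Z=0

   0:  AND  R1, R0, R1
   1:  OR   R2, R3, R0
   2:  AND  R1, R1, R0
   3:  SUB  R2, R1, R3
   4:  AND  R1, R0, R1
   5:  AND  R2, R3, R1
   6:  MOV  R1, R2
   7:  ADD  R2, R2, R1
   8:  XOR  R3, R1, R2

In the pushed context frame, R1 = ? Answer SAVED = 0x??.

after  0: R0=0xa5 R1=0x20 R2=0x0c R3=0x93  N=0 Z=0
after  1: R0=0xa5 R1=0x20 R2=0xb7 R3=0x93  N=1 Z=0
after  2: R0=0xa5 R1=0x20 R2=0xb7 R3=0x93  N=0 Z=0
after  3: R0=0xa5 R1=0x20 R2=0x8d R3=0x93  N=1 Z=0
after  4: R0=0xa5 R1=0x20 R2=0x8d R3=0x93  N=0 Z=0
after  5: R0=0xa5 R1=0x20 R2=0x00 R3=0x93  N=0 Z=1
-- IRQ taken; context saved, return-PC = 6 --

SAVED = 0x20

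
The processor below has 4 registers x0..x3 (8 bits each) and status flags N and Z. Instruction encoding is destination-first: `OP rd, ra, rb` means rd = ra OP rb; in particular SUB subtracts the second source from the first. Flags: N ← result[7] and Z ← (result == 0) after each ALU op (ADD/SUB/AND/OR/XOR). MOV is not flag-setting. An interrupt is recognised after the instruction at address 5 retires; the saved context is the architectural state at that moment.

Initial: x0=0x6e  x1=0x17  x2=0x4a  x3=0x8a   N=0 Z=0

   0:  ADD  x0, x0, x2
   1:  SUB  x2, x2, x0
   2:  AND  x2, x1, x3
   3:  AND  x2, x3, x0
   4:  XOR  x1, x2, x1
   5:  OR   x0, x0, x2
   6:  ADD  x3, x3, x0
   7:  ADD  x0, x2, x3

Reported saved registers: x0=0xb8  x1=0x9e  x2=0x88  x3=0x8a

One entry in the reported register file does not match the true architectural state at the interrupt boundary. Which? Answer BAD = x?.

after  0: x0=0xb8 x1=0x17 x2=0x4a x3=0x8a  N=1 Z=0
after  1: x0=0xb8 x1=0x17 x2=0x92 x3=0x8a  N=1 Z=0
after  2: x0=0xb8 x1=0x17 x2=0x02 x3=0x8a  N=0 Z=0
after  3: x0=0xb8 x1=0x17 x2=0x88 x3=0x8a  N=1 Z=0
after  4: x0=0xb8 x1=0x9f x2=0x88 x3=0x8a  N=1 Z=0
after  5: x0=0xb8 x1=0x9f x2=0x88 x3=0x8a  N=1 Z=0
-- IRQ taken; context saved, return-PC = 6 --
mismatch: x1: reported 0x9e vs actual 0x9f

BAD = x1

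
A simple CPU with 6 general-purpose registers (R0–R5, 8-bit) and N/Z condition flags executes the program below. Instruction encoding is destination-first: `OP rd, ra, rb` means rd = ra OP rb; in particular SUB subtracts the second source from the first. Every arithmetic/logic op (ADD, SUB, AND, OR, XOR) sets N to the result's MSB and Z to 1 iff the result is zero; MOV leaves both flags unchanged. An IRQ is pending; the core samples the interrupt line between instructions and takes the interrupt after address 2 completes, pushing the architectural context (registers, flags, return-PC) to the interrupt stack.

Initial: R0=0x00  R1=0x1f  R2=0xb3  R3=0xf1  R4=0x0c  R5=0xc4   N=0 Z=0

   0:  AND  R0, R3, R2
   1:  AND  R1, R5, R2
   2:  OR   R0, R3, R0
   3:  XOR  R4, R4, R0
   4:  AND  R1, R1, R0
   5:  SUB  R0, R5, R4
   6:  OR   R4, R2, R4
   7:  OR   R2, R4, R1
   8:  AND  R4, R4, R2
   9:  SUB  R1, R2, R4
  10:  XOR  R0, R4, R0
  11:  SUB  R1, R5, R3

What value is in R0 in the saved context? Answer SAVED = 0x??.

after  0: R0=0xb1 R1=0x1f R2=0xb3 R3=0xf1 R4=0x0c R5=0xc4  N=1 Z=0
after  1: R0=0xb1 R1=0x80 R2=0xb3 R3=0xf1 R4=0x0c R5=0xc4  N=1 Z=0
after  2: R0=0xf1 R1=0x80 R2=0xb3 R3=0xf1 R4=0x0c R5=0xc4  N=1 Z=0
-- IRQ taken; context saved, return-PC = 3 --

SAVED = 0xf1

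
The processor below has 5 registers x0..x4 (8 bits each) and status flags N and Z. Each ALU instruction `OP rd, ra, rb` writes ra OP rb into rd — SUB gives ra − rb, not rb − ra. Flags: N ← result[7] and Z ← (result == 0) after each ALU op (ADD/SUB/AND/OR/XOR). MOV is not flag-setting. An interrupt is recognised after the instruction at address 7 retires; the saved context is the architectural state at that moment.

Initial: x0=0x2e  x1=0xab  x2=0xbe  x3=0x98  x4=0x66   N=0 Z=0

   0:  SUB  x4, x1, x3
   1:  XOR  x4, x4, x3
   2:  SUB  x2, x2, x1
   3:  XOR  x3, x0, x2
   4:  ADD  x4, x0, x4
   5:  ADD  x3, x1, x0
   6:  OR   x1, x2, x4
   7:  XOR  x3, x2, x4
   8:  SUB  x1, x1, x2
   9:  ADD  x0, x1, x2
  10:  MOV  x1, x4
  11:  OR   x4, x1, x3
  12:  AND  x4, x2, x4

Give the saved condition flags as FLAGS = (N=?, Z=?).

FLAGS = (N=1, Z=0)

after  0: x0=0x2e x1=0xab x2=0xbe x3=0x98 x4=0x13  N=0 Z=0
after  1: x0=0x2e x1=0xab x2=0xbe x3=0x98 x4=0x8b  N=1 Z=0
after  2: x0=0x2e x1=0xab x2=0x13 x3=0x98 x4=0x8b  N=0 Z=0
after  3: x0=0x2e x1=0xab x2=0x13 x3=0x3d x4=0x8b  N=0 Z=0
after  4: x0=0x2e x1=0xab x2=0x13 x3=0x3d x4=0xb9  N=1 Z=0
after  5: x0=0x2e x1=0xab x2=0x13 x3=0xd9 x4=0xb9  N=1 Z=0
after  6: x0=0x2e x1=0xbb x2=0x13 x3=0xd9 x4=0xb9  N=1 Z=0
after  7: x0=0x2e x1=0xbb x2=0x13 x3=0xaa x4=0xb9  N=1 Z=0
-- IRQ taken; context saved, return-PC = 8 --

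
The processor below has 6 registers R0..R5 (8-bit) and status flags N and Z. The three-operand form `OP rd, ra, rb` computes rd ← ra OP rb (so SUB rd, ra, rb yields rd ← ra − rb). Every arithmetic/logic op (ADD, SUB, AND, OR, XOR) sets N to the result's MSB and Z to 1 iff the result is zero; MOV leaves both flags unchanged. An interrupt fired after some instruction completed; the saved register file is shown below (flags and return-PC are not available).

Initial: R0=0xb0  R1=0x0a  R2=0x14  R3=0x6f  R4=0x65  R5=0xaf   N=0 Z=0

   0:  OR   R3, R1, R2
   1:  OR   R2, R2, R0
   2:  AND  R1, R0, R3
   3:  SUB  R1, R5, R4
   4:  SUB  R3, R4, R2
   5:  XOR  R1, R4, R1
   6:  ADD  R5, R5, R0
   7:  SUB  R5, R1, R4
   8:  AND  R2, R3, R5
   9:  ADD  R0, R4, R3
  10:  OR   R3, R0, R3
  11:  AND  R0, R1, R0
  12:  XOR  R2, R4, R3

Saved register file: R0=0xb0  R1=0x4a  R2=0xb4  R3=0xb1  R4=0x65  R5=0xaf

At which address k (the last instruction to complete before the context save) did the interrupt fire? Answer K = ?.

K = 4

after  0: R0=0xb0 R1=0x0a R2=0x14 R3=0x1e R4=0x65 R5=0xaf  N=0 Z=0
after  1: R0=0xb0 R1=0x0a R2=0xb4 R3=0x1e R4=0x65 R5=0xaf  N=1 Z=0
after  2: R0=0xb0 R1=0x10 R2=0xb4 R3=0x1e R4=0x65 R5=0xaf  N=0 Z=0
after  3: R0=0xb0 R1=0x4a R2=0xb4 R3=0x1e R4=0x65 R5=0xaf  N=0 Z=0
after  4: R0=0xb0 R1=0x4a R2=0xb4 R3=0xb1 R4=0x65 R5=0xaf  N=1 Z=0
-- IRQ taken; context saved, return-PC = 5 --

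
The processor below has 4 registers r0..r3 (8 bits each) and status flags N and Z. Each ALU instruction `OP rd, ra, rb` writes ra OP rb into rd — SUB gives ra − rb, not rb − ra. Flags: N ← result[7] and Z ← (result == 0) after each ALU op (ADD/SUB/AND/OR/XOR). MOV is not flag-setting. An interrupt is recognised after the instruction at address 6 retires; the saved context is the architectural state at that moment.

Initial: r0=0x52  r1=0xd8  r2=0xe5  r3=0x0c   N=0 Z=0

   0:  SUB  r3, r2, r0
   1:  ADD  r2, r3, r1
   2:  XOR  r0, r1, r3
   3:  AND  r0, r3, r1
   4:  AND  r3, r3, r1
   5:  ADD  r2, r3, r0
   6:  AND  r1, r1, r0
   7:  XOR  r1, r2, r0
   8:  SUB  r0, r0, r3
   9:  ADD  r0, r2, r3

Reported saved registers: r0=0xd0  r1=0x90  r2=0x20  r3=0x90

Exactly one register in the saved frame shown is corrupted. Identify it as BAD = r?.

after  0: r0=0x52 r1=0xd8 r2=0xe5 r3=0x93  N=1 Z=0
after  1: r0=0x52 r1=0xd8 r2=0x6b r3=0x93  N=0 Z=0
after  2: r0=0x4b r1=0xd8 r2=0x6b r3=0x93  N=0 Z=0
after  3: r0=0x90 r1=0xd8 r2=0x6b r3=0x93  N=1 Z=0
after  4: r0=0x90 r1=0xd8 r2=0x6b r3=0x90  N=1 Z=0
after  5: r0=0x90 r1=0xd8 r2=0x20 r3=0x90  N=0 Z=0
after  6: r0=0x90 r1=0x90 r2=0x20 r3=0x90  N=1 Z=0
-- IRQ taken; context saved, return-PC = 7 --
mismatch: r0: reported 0xd0 vs actual 0x90

BAD = r0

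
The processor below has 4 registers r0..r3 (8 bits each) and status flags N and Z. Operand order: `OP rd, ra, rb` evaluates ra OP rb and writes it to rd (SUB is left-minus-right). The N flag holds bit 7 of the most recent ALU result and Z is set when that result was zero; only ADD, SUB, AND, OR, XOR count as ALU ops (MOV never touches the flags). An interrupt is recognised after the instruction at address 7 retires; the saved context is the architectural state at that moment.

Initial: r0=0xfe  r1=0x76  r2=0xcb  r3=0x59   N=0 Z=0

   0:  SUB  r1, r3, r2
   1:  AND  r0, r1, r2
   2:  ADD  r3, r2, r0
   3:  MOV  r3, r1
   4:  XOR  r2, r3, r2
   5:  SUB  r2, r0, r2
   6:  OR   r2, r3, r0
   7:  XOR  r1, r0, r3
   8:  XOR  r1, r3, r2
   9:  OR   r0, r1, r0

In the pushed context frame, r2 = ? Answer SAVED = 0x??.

SAVED = 0x8e

after  0: r0=0xfe r1=0x8e r2=0xcb r3=0x59  N=1 Z=0
after  1: r0=0x8a r1=0x8e r2=0xcb r3=0x59  N=1 Z=0
after  2: r0=0x8a r1=0x8e r2=0xcb r3=0x55  N=0 Z=0
after  3: r0=0x8a r1=0x8e r2=0xcb r3=0x8e  N=0 Z=0
after  4: r0=0x8a r1=0x8e r2=0x45 r3=0x8e  N=0 Z=0
after  5: r0=0x8a r1=0x8e r2=0x45 r3=0x8e  N=0 Z=0
after  6: r0=0x8a r1=0x8e r2=0x8e r3=0x8e  N=1 Z=0
after  7: r0=0x8a r1=0x04 r2=0x8e r3=0x8e  N=0 Z=0
-- IRQ taken; context saved, return-PC = 8 --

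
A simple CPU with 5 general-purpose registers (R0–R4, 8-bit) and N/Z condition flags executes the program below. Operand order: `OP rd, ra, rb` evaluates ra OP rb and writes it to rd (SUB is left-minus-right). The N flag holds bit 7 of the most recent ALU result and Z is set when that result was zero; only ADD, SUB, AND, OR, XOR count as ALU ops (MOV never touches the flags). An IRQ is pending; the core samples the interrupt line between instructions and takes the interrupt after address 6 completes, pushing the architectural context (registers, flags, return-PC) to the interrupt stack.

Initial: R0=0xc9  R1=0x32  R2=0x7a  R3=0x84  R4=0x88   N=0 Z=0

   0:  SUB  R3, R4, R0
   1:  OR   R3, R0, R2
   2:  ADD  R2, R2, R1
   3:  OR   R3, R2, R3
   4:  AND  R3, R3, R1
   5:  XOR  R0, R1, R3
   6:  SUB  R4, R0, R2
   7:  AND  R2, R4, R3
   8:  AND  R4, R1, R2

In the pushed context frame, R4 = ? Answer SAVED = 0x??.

SAVED = 0x54

after  0: R0=0xc9 R1=0x32 R2=0x7a R3=0xbf R4=0x88  N=1 Z=0
after  1: R0=0xc9 R1=0x32 R2=0x7a R3=0xfb R4=0x88  N=1 Z=0
after  2: R0=0xc9 R1=0x32 R2=0xac R3=0xfb R4=0x88  N=1 Z=0
after  3: R0=0xc9 R1=0x32 R2=0xac R3=0xff R4=0x88  N=1 Z=0
after  4: R0=0xc9 R1=0x32 R2=0xac R3=0x32 R4=0x88  N=0 Z=0
after  5: R0=0x00 R1=0x32 R2=0xac R3=0x32 R4=0x88  N=0 Z=1
after  6: R0=0x00 R1=0x32 R2=0xac R3=0x32 R4=0x54  N=0 Z=0
-- IRQ taken; context saved, return-PC = 7 --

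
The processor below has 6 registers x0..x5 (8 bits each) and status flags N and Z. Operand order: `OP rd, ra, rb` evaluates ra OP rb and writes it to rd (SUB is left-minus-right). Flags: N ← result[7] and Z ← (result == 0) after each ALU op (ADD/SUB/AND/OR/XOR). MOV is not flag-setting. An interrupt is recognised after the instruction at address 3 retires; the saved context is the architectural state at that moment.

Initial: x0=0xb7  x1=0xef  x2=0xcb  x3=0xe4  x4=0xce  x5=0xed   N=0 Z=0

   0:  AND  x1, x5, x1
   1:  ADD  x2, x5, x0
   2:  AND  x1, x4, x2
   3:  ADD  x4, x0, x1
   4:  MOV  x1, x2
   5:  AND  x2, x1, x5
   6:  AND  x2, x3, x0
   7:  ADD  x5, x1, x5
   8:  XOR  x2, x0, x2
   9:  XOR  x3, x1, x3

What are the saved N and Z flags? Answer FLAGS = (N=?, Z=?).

FLAGS = (N=0, Z=0)

after  0: x0=0xb7 x1=0xed x2=0xcb x3=0xe4 x4=0xce x5=0xed  N=1 Z=0
after  1: x0=0xb7 x1=0xed x2=0xa4 x3=0xe4 x4=0xce x5=0xed  N=1 Z=0
after  2: x0=0xb7 x1=0x84 x2=0xa4 x3=0xe4 x4=0xce x5=0xed  N=1 Z=0
after  3: x0=0xb7 x1=0x84 x2=0xa4 x3=0xe4 x4=0x3b x5=0xed  N=0 Z=0
-- IRQ taken; context saved, return-PC = 4 --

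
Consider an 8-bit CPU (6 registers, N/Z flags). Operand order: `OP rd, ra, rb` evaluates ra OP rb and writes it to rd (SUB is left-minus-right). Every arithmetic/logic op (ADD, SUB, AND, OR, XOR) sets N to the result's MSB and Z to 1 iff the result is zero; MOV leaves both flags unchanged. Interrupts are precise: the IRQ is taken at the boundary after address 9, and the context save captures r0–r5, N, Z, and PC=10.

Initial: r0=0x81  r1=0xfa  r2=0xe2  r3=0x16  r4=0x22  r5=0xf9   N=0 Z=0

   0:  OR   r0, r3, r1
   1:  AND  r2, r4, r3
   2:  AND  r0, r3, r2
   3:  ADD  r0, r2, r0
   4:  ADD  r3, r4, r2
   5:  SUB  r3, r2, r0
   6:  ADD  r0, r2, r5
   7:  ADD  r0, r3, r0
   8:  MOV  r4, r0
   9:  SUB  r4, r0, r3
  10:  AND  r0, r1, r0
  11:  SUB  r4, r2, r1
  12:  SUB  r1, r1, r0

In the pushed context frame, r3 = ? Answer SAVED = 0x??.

SAVED = 0xfe

after  0: r0=0xfe r1=0xfa r2=0xe2 r3=0x16 r4=0x22 r5=0xf9  N=1 Z=0
after  1: r0=0xfe r1=0xfa r2=0x02 r3=0x16 r4=0x22 r5=0xf9  N=0 Z=0
after  2: r0=0x02 r1=0xfa r2=0x02 r3=0x16 r4=0x22 r5=0xf9  N=0 Z=0
after  3: r0=0x04 r1=0xfa r2=0x02 r3=0x16 r4=0x22 r5=0xf9  N=0 Z=0
after  4: r0=0x04 r1=0xfa r2=0x02 r3=0x24 r4=0x22 r5=0xf9  N=0 Z=0
after  5: r0=0x04 r1=0xfa r2=0x02 r3=0xfe r4=0x22 r5=0xf9  N=1 Z=0
after  6: r0=0xfb r1=0xfa r2=0x02 r3=0xfe r4=0x22 r5=0xf9  N=1 Z=0
after  7: r0=0xf9 r1=0xfa r2=0x02 r3=0xfe r4=0x22 r5=0xf9  N=1 Z=0
after  8: r0=0xf9 r1=0xfa r2=0x02 r3=0xfe r4=0xf9 r5=0xf9  N=1 Z=0
after  9: r0=0xf9 r1=0xfa r2=0x02 r3=0xfe r4=0xfb r5=0xf9  N=1 Z=0
-- IRQ taken; context saved, return-PC = 10 --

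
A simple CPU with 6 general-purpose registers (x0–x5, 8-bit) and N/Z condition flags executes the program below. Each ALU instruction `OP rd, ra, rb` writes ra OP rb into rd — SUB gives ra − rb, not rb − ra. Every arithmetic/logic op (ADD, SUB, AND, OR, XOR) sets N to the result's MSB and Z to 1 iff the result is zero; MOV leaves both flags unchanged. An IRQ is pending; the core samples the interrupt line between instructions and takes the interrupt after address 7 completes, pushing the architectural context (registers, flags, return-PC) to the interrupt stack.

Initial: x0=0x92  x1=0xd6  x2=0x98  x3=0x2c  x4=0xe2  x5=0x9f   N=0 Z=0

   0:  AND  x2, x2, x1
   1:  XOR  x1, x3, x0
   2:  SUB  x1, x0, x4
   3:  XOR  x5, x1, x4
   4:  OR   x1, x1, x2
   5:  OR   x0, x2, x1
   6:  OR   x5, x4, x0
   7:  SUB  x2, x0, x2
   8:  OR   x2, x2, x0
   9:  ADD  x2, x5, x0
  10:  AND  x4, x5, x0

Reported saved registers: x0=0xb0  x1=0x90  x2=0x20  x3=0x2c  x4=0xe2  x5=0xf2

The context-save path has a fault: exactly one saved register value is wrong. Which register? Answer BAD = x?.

BAD = x1

after  0: x0=0x92 x1=0xd6 x2=0x90 x3=0x2c x4=0xe2 x5=0x9f  N=1 Z=0
after  1: x0=0x92 x1=0xbe x2=0x90 x3=0x2c x4=0xe2 x5=0x9f  N=1 Z=0
after  2: x0=0x92 x1=0xb0 x2=0x90 x3=0x2c x4=0xe2 x5=0x9f  N=1 Z=0
after  3: x0=0x92 x1=0xb0 x2=0x90 x3=0x2c x4=0xe2 x5=0x52  N=0 Z=0
after  4: x0=0x92 x1=0xb0 x2=0x90 x3=0x2c x4=0xe2 x5=0x52  N=1 Z=0
after  5: x0=0xb0 x1=0xb0 x2=0x90 x3=0x2c x4=0xe2 x5=0x52  N=1 Z=0
after  6: x0=0xb0 x1=0xb0 x2=0x90 x3=0x2c x4=0xe2 x5=0xf2  N=1 Z=0
after  7: x0=0xb0 x1=0xb0 x2=0x20 x3=0x2c x4=0xe2 x5=0xf2  N=0 Z=0
-- IRQ taken; context saved, return-PC = 8 --
mismatch: x1: reported 0x90 vs actual 0xb0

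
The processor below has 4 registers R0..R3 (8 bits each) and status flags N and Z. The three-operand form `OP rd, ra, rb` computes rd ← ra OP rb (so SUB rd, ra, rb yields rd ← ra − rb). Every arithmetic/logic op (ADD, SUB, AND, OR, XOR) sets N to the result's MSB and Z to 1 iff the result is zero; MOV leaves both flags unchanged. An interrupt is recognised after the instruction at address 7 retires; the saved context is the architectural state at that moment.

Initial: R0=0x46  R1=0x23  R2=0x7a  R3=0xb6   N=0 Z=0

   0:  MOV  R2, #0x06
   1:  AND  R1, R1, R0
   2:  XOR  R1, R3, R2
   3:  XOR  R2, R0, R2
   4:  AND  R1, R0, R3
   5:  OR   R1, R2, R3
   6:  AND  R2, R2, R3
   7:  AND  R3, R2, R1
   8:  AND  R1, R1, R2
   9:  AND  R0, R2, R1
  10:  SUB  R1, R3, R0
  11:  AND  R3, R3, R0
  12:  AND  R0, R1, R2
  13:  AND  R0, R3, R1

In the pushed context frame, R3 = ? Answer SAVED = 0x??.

SAVED = 0x00

after  0: R0=0x46 R1=0x23 R2=0x06 R3=0xb6  N=0 Z=0
after  1: R0=0x46 R1=0x02 R2=0x06 R3=0xb6  N=0 Z=0
after  2: R0=0x46 R1=0xb0 R2=0x06 R3=0xb6  N=1 Z=0
after  3: R0=0x46 R1=0xb0 R2=0x40 R3=0xb6  N=0 Z=0
after  4: R0=0x46 R1=0x06 R2=0x40 R3=0xb6  N=0 Z=0
after  5: R0=0x46 R1=0xf6 R2=0x40 R3=0xb6  N=1 Z=0
after  6: R0=0x46 R1=0xf6 R2=0x00 R3=0xb6  N=0 Z=1
after  7: R0=0x46 R1=0xf6 R2=0x00 R3=0x00  N=0 Z=1
-- IRQ taken; context saved, return-PC = 8 --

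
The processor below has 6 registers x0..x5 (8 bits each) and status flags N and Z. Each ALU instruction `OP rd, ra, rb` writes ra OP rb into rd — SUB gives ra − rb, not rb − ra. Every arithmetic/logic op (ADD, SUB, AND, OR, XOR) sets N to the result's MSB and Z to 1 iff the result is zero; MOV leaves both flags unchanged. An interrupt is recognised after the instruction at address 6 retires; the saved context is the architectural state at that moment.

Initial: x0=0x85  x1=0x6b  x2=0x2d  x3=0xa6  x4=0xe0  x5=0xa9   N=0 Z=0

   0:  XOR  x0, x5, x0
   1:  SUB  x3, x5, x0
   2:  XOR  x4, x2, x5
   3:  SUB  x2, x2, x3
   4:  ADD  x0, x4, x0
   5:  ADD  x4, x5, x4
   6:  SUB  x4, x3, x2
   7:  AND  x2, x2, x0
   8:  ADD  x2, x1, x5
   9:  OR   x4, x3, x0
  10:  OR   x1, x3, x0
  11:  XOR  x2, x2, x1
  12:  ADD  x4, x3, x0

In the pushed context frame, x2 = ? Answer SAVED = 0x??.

SAVED = 0xb0

after  0: x0=0x2c x1=0x6b x2=0x2d x3=0xa6 x4=0xe0 x5=0xa9  N=0 Z=0
after  1: x0=0x2c x1=0x6b x2=0x2d x3=0x7d x4=0xe0 x5=0xa9  N=0 Z=0
after  2: x0=0x2c x1=0x6b x2=0x2d x3=0x7d x4=0x84 x5=0xa9  N=1 Z=0
after  3: x0=0x2c x1=0x6b x2=0xb0 x3=0x7d x4=0x84 x5=0xa9  N=1 Z=0
after  4: x0=0xb0 x1=0x6b x2=0xb0 x3=0x7d x4=0x84 x5=0xa9  N=1 Z=0
after  5: x0=0xb0 x1=0x6b x2=0xb0 x3=0x7d x4=0x2d x5=0xa9  N=0 Z=0
after  6: x0=0xb0 x1=0x6b x2=0xb0 x3=0x7d x4=0xcd x5=0xa9  N=1 Z=0
-- IRQ taken; context saved, return-PC = 7 --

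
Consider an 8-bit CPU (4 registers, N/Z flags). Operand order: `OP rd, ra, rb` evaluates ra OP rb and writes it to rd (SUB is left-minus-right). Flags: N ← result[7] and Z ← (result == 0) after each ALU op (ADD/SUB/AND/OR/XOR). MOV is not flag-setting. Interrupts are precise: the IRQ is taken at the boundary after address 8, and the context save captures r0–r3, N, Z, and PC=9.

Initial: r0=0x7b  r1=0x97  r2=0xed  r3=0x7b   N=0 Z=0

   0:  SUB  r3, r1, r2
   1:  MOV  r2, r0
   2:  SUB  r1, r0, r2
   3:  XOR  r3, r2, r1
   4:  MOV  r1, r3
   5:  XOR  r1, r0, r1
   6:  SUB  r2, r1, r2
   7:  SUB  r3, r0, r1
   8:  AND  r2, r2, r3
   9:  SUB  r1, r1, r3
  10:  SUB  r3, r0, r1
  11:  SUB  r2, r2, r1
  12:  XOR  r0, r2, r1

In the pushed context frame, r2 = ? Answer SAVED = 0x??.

SAVED = 0x01

after  0: r0=0x7b r1=0x97 r2=0xed r3=0xaa  N=1 Z=0
after  1: r0=0x7b r1=0x97 r2=0x7b r3=0xaa  N=1 Z=0
after  2: r0=0x7b r1=0x00 r2=0x7b r3=0xaa  N=0 Z=1
after  3: r0=0x7b r1=0x00 r2=0x7b r3=0x7b  N=0 Z=0
after  4: r0=0x7b r1=0x7b r2=0x7b r3=0x7b  N=0 Z=0
after  5: r0=0x7b r1=0x00 r2=0x7b r3=0x7b  N=0 Z=1
after  6: r0=0x7b r1=0x00 r2=0x85 r3=0x7b  N=1 Z=0
after  7: r0=0x7b r1=0x00 r2=0x85 r3=0x7b  N=0 Z=0
after  8: r0=0x7b r1=0x00 r2=0x01 r3=0x7b  N=0 Z=0
-- IRQ taken; context saved, return-PC = 9 --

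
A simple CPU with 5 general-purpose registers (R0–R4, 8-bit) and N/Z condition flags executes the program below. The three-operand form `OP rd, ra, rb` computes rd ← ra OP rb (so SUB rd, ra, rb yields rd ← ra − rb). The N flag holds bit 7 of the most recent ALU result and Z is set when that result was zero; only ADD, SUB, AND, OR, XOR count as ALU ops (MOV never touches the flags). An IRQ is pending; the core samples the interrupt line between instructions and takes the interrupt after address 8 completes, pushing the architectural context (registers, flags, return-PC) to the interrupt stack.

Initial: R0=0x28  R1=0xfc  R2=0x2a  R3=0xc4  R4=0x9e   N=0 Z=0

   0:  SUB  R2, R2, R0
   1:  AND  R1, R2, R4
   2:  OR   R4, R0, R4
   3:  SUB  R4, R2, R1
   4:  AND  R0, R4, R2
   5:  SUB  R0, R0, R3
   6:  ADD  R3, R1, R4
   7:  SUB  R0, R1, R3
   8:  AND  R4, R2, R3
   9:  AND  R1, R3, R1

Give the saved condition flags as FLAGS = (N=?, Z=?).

after  0: R0=0x28 R1=0xfc R2=0x02 R3=0xc4 R4=0x9e  N=0 Z=0
after  1: R0=0x28 R1=0x02 R2=0x02 R3=0xc4 R4=0x9e  N=0 Z=0
after  2: R0=0x28 R1=0x02 R2=0x02 R3=0xc4 R4=0xbe  N=1 Z=0
after  3: R0=0x28 R1=0x02 R2=0x02 R3=0xc4 R4=0x00  N=0 Z=1
after  4: R0=0x00 R1=0x02 R2=0x02 R3=0xc4 R4=0x00  N=0 Z=1
after  5: R0=0x3c R1=0x02 R2=0x02 R3=0xc4 R4=0x00  N=0 Z=0
after  6: R0=0x3c R1=0x02 R2=0x02 R3=0x02 R4=0x00  N=0 Z=0
after  7: R0=0x00 R1=0x02 R2=0x02 R3=0x02 R4=0x00  N=0 Z=1
after  8: R0=0x00 R1=0x02 R2=0x02 R3=0x02 R4=0x02  N=0 Z=0
-- IRQ taken; context saved, return-PC = 9 --

FLAGS = (N=0, Z=0)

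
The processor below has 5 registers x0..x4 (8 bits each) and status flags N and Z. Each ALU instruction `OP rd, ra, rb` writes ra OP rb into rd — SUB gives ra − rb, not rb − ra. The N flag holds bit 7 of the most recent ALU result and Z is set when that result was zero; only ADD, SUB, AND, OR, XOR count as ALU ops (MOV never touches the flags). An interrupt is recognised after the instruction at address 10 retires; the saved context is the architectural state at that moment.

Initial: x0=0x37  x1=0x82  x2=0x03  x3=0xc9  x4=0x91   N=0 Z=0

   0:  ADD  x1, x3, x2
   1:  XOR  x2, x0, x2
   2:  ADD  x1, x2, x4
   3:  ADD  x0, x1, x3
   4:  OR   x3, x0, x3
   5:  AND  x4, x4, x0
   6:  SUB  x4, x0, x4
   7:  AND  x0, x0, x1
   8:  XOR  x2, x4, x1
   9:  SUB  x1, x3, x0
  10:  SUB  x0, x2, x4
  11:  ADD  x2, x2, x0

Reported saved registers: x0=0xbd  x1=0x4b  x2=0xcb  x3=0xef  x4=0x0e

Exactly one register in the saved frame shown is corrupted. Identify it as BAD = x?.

after  0: x0=0x37 x1=0xcc x2=0x03 x3=0xc9 x4=0x91  N=1 Z=0
after  1: x0=0x37 x1=0xcc x2=0x34 x3=0xc9 x4=0x91  N=0 Z=0
after  2: x0=0x37 x1=0xc5 x2=0x34 x3=0xc9 x4=0x91  N=1 Z=0
after  3: x0=0x8e x1=0xc5 x2=0x34 x3=0xc9 x4=0x91  N=1 Z=0
after  4: x0=0x8e x1=0xc5 x2=0x34 x3=0xcf x4=0x91  N=1 Z=0
after  5: x0=0x8e x1=0xc5 x2=0x34 x3=0xcf x4=0x80  N=1 Z=0
after  6: x0=0x8e x1=0xc5 x2=0x34 x3=0xcf x4=0x0e  N=0 Z=0
after  7: x0=0x84 x1=0xc5 x2=0x34 x3=0xcf x4=0x0e  N=1 Z=0
after  8: x0=0x84 x1=0xc5 x2=0xcb x3=0xcf x4=0x0e  N=1 Z=0
after  9: x0=0x84 x1=0x4b x2=0xcb x3=0xcf x4=0x0e  N=0 Z=0
after 10: x0=0xbd x1=0x4b x2=0xcb x3=0xcf x4=0x0e  N=1 Z=0
-- IRQ taken; context saved, return-PC = 11 --
mismatch: x3: reported 0xef vs actual 0xcf

BAD = x3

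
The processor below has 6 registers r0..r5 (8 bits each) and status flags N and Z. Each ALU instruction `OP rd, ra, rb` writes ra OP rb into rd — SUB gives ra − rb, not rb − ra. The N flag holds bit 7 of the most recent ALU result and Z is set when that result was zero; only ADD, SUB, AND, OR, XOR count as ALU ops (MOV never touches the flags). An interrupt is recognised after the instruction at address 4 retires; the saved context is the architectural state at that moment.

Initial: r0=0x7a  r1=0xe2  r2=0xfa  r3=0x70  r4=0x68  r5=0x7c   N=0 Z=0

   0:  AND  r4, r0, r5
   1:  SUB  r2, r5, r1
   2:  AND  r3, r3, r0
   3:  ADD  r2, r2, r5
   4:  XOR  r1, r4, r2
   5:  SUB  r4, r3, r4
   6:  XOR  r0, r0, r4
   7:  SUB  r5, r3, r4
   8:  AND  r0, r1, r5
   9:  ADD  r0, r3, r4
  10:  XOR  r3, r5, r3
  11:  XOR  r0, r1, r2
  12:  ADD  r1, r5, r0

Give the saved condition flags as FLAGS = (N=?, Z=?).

after  0: r0=0x7a r1=0xe2 r2=0xfa r3=0x70 r4=0x78 r5=0x7c  N=0 Z=0
after  1: r0=0x7a r1=0xe2 r2=0x9a r3=0x70 r4=0x78 r5=0x7c  N=1 Z=0
after  2: r0=0x7a r1=0xe2 r2=0x9a r3=0x70 r4=0x78 r5=0x7c  N=0 Z=0
after  3: r0=0x7a r1=0xe2 r2=0x16 r3=0x70 r4=0x78 r5=0x7c  N=0 Z=0
after  4: r0=0x7a r1=0x6e r2=0x16 r3=0x70 r4=0x78 r5=0x7c  N=0 Z=0
-- IRQ taken; context saved, return-PC = 5 --

FLAGS = (N=0, Z=0)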